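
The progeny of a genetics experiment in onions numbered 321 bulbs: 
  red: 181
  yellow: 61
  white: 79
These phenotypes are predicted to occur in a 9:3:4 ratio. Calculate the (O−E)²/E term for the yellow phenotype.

0.011

Under the 9:3:4 hypothesis (Σ ratio = 16, N = 321):
  red: 321 × 9/16 = 180.5625
  yellow: 321 × 3/16 = 60.1875
  white: 321 × 4/16 = 80.25
Contribution of yellow: (61 − 60.1875)² / 60.1875 = 0.0110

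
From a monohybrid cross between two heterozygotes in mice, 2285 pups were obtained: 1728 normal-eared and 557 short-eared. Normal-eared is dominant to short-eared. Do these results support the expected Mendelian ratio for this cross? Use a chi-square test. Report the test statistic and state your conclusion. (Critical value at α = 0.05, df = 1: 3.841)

0.474; consistent

For a monohybrid cross between heterozygotes with complete dominance, the expected phenotypic ratio is 3:1.
Total ratio parts = 4. Expected numbers out of 2285:
  normal-eared: 2285 × 3/4 = 1713.75
  short-eared: 2285 × 1/4 = 571.25
χ² = Σ (O − E)² / E
  normal-eared: (1728 − 1713.75)² / 1713.75 = 0.1185
  short-eared: (557 − 571.25)² / 571.25 = 0.3555
χ² = 0.1185 + 0.3555 = 0.474
Degrees of freedom = 2 − 1 = 1; critical value at α = 0.05 is 3.841.
Since 0.474 < 3.841, we fail to reject the null hypothesis — the data are consistent with the 3:1 ratio.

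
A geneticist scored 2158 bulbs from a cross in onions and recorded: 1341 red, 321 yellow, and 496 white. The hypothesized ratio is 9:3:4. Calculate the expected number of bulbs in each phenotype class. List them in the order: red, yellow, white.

Expected counts for N = 2158 under a 9:3:4 ratio (total parts = 16):
  red: 2158 × 9/16 = 1213.875
  yellow: 2158 × 3/16 = 404.625
  white: 2158 × 4/16 = 539.5

1213.875, 404.625, 539.5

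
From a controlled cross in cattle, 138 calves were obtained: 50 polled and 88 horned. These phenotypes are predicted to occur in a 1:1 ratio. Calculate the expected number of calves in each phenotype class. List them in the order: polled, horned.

69, 69

Expected counts for N = 138 under a 1:1 ratio (total parts = 2):
  polled: 138 × 1/2 = 69
  horned: 138 × 1/2 = 69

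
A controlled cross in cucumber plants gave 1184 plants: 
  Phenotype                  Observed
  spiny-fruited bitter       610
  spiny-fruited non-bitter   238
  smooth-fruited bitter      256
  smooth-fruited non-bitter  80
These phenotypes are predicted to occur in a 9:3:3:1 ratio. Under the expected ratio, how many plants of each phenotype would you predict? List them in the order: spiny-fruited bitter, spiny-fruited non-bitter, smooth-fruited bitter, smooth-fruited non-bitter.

Total ratio parts = 16. Expected numbers out of 1184:
  spiny-fruited bitter: 1184 × 9/16 = 666
  spiny-fruited non-bitter: 1184 × 3/16 = 222
  smooth-fruited bitter: 1184 × 3/16 = 222
  smooth-fruited non-bitter: 1184 × 1/16 = 74

666, 222, 222, 74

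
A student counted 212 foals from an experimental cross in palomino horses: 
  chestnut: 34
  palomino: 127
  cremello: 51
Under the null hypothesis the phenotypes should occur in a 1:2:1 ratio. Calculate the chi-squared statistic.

11.047

The 1:2:1 ratio has 4 parts, so with N = 212 the expected counts are:
  chestnut: 212 × 1/4 = 53
  palomino: 212 × 2/4 = 106
  cremello: 212 × 1/4 = 53
χ² = Σ (O − E)² / E
  chestnut: (34 − 53)² / 53 = 6.8113
  palomino: (127 − 106)² / 106 = 4.1604
  cremello: (51 − 53)² / 53 = 0.0755
χ² = 6.8113 + 4.1604 + 0.0755 = 11.0472 ≈ 11.047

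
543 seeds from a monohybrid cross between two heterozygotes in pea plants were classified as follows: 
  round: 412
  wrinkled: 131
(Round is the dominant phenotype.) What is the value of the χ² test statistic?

0.222

For a monohybrid cross between heterozygotes with complete dominance, the expected phenotypic ratio is 3:1.
Expected counts for N = 543 under a 3:1 ratio (total parts = 4):
  round: 543 × 3/4 = 407.25
  wrinkled: 543 × 1/4 = 135.75
χ² = Σ (O − E)² / E
  round: (412 − 407.25)² / 407.25 = 0.0554
  wrinkled: (131 − 135.75)² / 135.75 = 0.1662
χ² = 0.0554 + 0.1662 = 0.2216 ≈ 0.222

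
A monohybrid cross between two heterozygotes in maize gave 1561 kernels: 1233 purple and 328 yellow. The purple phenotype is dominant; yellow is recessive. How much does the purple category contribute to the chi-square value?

3.310

For a monohybrid cross between heterozygotes with complete dominance, the expected phenotypic ratio is 3:1.
Expected counts for N = 1561 under a 3:1 ratio (total parts = 4):
  purple: 1561 × 3/4 = 1170.75
  yellow: 1561 × 1/4 = 390.25
Contribution of purple: (1233 − 1170.75)² / 1170.75 = 3.3099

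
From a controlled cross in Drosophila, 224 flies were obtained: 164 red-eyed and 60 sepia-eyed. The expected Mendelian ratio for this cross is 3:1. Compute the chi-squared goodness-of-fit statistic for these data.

Under the 3:1 hypothesis (Σ ratio = 4, N = 224):
  red-eyed: 224 × 3/4 = 168
  sepia-eyed: 224 × 1/4 = 56
χ² = Σ (O − E)² / E
  red-eyed: (164 − 168)² / 168 = 0.0952
  sepia-eyed: (60 − 56)² / 56 = 0.2857
χ² = 0.0952 + 0.2857 = 0.3809 ≈ 0.381

0.381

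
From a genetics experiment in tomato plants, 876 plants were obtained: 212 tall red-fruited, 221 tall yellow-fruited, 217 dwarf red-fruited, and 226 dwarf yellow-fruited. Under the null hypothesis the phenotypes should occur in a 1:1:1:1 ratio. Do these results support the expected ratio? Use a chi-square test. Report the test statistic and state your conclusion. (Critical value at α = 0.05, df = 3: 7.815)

0.484; consistent

The 1:1:1:1 ratio has 4 parts, so with N = 876 the expected counts are:
  tall red-fruited: 876 × 1/4 = 219
  tall yellow-fruited: 876 × 1/4 = 219
  dwarf red-fruited: 876 × 1/4 = 219
  dwarf yellow-fruited: 876 × 1/4 = 219
χ² = Σ (O − E)² / E
  tall red-fruited: (212 − 219)² / 219 = 0.2237
  tall yellow-fruited: (221 − 219)² / 219 = 0.0183
  dwarf red-fruited: (217 − 219)² / 219 = 0.0183
  dwarf yellow-fruited: (226 − 219)² / 219 = 0.2237
χ² = 0.2237 + 0.0183 + 0.0183 + 0.2237 = 0.484
Degrees of freedom = 4 − 1 = 3; critical value at α = 0.05 is 7.815.
Since 0.484 < 7.815, we fail to reject the null hypothesis — the data are consistent with the 1:1:1:1 ratio.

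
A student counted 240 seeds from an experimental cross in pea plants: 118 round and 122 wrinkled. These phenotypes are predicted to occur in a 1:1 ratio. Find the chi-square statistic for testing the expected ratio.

0.067

The 1:1 ratio has 2 parts, so with N = 240 the expected counts are:
  round: 240 × 1/2 = 120
  wrinkled: 240 × 1/2 = 120
χ² = Σ (O − E)² / E
  round: (118 − 120)² / 120 = 0.0333
  wrinkled: (122 − 120)² / 120 = 0.0333
χ² = 0.0333 + 0.0333 = 0.0666 ≈ 0.067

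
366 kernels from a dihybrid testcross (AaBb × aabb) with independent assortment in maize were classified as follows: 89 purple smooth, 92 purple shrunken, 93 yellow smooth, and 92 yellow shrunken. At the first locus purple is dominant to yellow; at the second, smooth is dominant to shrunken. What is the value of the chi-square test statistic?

0.098

A dihybrid testcross with independent assortment gives a 1:1:1:1 ratio.
The 1:1:1:1 ratio has 4 parts, so with N = 366 the expected counts are:
  purple smooth: 366 × 1/4 = 91.5
  purple shrunken: 366 × 1/4 = 91.5
  yellow smooth: 366 × 1/4 = 91.5
  yellow shrunken: 366 × 1/4 = 91.5
χ² = Σ (O − E)² / E
  purple smooth: (89 − 91.5)² / 91.5 = 0.0683
  purple shrunken: (92 − 91.5)² / 91.5 = 0.0027
  yellow smooth: (93 − 91.5)² / 91.5 = 0.0246
  yellow shrunken: (92 − 91.5)² / 91.5 = 0.0027
χ² = 0.0683 + 0.0027 + 0.0246 + 0.0027 = 0.0983 ≈ 0.098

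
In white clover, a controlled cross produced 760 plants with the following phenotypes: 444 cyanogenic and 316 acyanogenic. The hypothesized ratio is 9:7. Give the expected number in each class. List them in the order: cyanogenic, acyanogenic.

Total ratio parts = 16. Expected numbers out of 760:
  cyanogenic: 760 × 9/16 = 427.5
  acyanogenic: 760 × 7/16 = 332.5

427.5, 332.5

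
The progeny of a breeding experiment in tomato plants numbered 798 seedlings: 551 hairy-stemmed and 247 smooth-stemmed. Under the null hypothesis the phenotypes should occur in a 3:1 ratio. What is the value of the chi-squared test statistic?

15.079

Expected counts for N = 798 under a 3:1 ratio (total parts = 4):
  hairy-stemmed: 798 × 3/4 = 598.5
  smooth-stemmed: 798 × 1/4 = 199.5
χ² = Σ (O − E)² / E
  hairy-stemmed: (551 − 598.5)² / 598.5 = 3.7698
  smooth-stemmed: (247 − 199.5)² / 199.5 = 11.3095
χ² = 3.7698 + 11.3095 = 15.0793 ≈ 15.079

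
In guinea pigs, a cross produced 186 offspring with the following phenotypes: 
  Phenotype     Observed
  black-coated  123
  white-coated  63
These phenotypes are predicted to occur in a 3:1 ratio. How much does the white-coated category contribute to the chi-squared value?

5.855

Total ratio parts = 4. Expected numbers out of 186:
  black-coated: 186 × 3/4 = 139.5
  white-coated: 186 × 1/4 = 46.5
Contribution of white-coated: (63 − 46.5)² / 46.5 = 5.8548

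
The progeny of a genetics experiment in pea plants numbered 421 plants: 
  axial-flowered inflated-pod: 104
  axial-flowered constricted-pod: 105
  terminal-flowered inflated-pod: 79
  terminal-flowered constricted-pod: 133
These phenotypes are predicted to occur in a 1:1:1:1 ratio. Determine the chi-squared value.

The 1:1:1:1 ratio has 4 parts, so with N = 421 the expected counts are:
  axial-flowered inflated-pod: 421 × 1/4 = 105.25
  axial-flowered constricted-pod: 421 × 1/4 = 105.25
  terminal-flowered inflated-pod: 421 × 1/4 = 105.25
  terminal-flowered constricted-pod: 421 × 1/4 = 105.25
χ² = Σ (O − E)² / E
  axial-flowered inflated-pod: (104 − 105.25)² / 105.25 = 0.0148
  axial-flowered constricted-pod: (105 − 105.25)² / 105.25 = 0.0006
  terminal-flowered inflated-pod: (79 − 105.25)² / 105.25 = 6.5469
  terminal-flowered constricted-pod: (133 − 105.25)² / 105.25 = 7.3165
χ² = 0.0148 + 0.0006 + 6.5469 + 7.3165 = 13.8788 ≈ 13.879

13.879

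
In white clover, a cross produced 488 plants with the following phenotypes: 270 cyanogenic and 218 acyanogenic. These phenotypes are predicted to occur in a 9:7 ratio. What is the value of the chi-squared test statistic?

Under the 9:7 hypothesis (Σ ratio = 16, N = 488):
  cyanogenic: 488 × 9/16 = 274.5
  acyanogenic: 488 × 7/16 = 213.5
χ² = Σ (O − E)² / E
  cyanogenic: (270 − 274.5)² / 274.5 = 0.0738
  acyanogenic: (218 − 213.5)² / 213.5 = 0.0948
χ² = 0.0738 + 0.0948 = 0.1686 ≈ 0.169

0.169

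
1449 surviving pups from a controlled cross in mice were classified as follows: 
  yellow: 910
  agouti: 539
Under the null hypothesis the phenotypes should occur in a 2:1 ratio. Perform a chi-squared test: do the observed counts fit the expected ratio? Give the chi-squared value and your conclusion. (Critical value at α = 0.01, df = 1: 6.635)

Under the 2:1 hypothesis (Σ ratio = 3, N = 1449):
  yellow: 1449 × 2/3 = 966
  agouti: 1449 × 1/3 = 483
χ² = Σ (O − E)² / E
  yellow: (910 − 966)² / 966 = 3.2464
  agouti: (539 − 483)² / 483 = 6.4928
χ² = 3.2464 + 6.4928 = 9.7392 ≈ 9.739
Degrees of freedom = 2 − 1 = 1; critical value at α = 0.01 is 6.635.
Since 9.739 > 6.635, we reject the null hypothesis — the data do not fit the 2:1 ratio.

9.739; not consistent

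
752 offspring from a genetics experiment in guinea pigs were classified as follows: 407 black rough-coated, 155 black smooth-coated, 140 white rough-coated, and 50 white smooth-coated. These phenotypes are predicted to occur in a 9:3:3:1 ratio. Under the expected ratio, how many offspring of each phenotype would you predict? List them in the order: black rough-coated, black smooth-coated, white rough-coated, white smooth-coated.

Under the 9:3:3:1 hypothesis (Σ ratio = 16, N = 752):
  black rough-coated: 752 × 9/16 = 423
  black smooth-coated: 752 × 3/16 = 141
  white rough-coated: 752 × 3/16 = 141
  white smooth-coated: 752 × 1/16 = 47

423, 141, 141, 47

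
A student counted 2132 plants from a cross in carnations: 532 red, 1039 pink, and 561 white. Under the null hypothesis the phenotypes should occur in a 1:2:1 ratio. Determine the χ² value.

2.157

Under the 1:2:1 hypothesis (Σ ratio = 4, N = 2132):
  red: 2132 × 1/4 = 533
  pink: 2132 × 2/4 = 1066
  white: 2132 × 1/4 = 533
χ² = Σ (O − E)² / E
  red: (532 − 533)² / 533 = 0.0019
  pink: (1039 − 1066)² / 1066 = 0.6839
  white: (561 − 533)² / 533 = 1.4709
χ² = 0.0019 + 0.6839 + 1.4709 = 2.1567 ≈ 2.157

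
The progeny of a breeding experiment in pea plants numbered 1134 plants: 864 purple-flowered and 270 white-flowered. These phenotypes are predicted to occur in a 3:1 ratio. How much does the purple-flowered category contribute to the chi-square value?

Under the 3:1 hypothesis (Σ ratio = 4, N = 1134):
  purple-flowered: 1134 × 3/4 = 850.5
  white-flowered: 1134 × 1/4 = 283.5
Contribution of purple-flowered: (864 − 850.5)² / 850.5 = 0.2143

0.214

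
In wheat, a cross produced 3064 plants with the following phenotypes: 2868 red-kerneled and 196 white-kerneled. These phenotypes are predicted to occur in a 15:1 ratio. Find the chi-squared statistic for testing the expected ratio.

0.113

Under the 15:1 hypothesis (Σ ratio = 16, N = 3064):
  red-kerneled: 3064 × 15/16 = 2872.5
  white-kerneled: 3064 × 1/16 = 191.5
χ² = Σ (O − E)² / E
  red-kerneled: (2868 − 2872.5)² / 2872.5 = 0.0070
  white-kerneled: (196 − 191.5)² / 191.5 = 0.1057
χ² = 0.0070 + 0.1057 = 0.1127 ≈ 0.113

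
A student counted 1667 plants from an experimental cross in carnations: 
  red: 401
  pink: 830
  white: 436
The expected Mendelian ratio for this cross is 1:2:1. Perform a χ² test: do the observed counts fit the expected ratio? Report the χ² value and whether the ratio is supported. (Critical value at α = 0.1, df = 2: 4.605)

1.499; consistent

The 1:2:1 ratio has 4 parts, so with N = 1667 the expected counts are:
  red: 1667 × 1/4 = 416.75
  pink: 1667 × 2/4 = 833.5
  white: 1667 × 1/4 = 416.75
χ² = Σ (O − E)² / E
  red: (401 − 416.75)² / 416.75 = 0.5952
  pink: (830 − 833.5)² / 833.5 = 0.0147
  white: (436 − 416.75)² / 416.75 = 0.8892
χ² = 0.5952 + 0.0147 + 0.8892 = 1.4991 ≈ 1.499
Degrees of freedom = 3 − 1 = 2; critical value at α = 0.1 is 4.605.
Since 1.499 < 4.605, we fail to reject the null hypothesis — the data are consistent with the 1:2:1 ratio.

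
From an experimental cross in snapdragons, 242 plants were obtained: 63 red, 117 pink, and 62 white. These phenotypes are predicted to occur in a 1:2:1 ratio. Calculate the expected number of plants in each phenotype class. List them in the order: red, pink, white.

The 1:2:1 ratio has 4 parts, so with N = 242 the expected counts are:
  red: 242 × 1/4 = 60.5
  pink: 242 × 2/4 = 121
  white: 242 × 1/4 = 60.5

60.5, 121, 60.5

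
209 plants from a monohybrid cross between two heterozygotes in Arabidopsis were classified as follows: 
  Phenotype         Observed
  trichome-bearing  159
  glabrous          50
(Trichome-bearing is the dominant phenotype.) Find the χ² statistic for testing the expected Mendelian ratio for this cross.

0.129

For a monohybrid cross between heterozygotes with complete dominance, the expected phenotypic ratio is 3:1.
The 3:1 ratio has 4 parts, so with N = 209 the expected counts are:
  trichome-bearing: 209 × 3/4 = 156.75
  glabrous: 209 × 1/4 = 52.25
χ² = Σ (O − E)² / E
  trichome-bearing: (159 − 156.75)² / 156.75 = 0.0323
  glabrous: (50 − 52.25)² / 52.25 = 0.0969
χ² = 0.0323 + 0.0969 = 0.1292 ≈ 0.129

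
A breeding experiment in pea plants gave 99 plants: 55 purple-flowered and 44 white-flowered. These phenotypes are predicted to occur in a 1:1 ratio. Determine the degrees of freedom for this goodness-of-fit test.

A goodness-of-fit test with 2 phenotype classes has df = 2 − 1 = 1.

1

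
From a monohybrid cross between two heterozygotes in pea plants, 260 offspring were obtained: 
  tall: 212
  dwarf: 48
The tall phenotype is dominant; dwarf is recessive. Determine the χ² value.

5.928

For a monohybrid cross between heterozygotes with complete dominance, the expected phenotypic ratio is 3:1.
Total ratio parts = 4. Expected numbers out of 260:
  tall: 260 × 3/4 = 195
  dwarf: 260 × 1/4 = 65
χ² = Σ (O − E)² / E
  tall: (212 − 195)² / 195 = 1.4821
  dwarf: (48 − 65)² / 65 = 4.4462
χ² = 1.4821 + 4.4462 = 5.9283 ≈ 5.928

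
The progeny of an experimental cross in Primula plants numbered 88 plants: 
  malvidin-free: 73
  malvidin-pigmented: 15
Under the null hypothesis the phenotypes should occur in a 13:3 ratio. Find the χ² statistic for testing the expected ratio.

Total ratio parts = 16. Expected numbers out of 88:
  malvidin-free: 88 × 13/16 = 71.5
  malvidin-pigmented: 88 × 3/16 = 16.5
χ² = Σ (O − E)² / E
  malvidin-free: (73 − 71.5)² / 71.5 = 0.0315
  malvidin-pigmented: (15 − 16.5)² / 16.5 = 0.1364
χ² = 0.0315 + 0.1364 = 0.1679 ≈ 0.168

0.168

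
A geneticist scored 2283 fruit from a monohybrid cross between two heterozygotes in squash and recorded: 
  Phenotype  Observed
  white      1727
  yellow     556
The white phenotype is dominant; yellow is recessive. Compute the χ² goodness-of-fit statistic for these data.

For a monohybrid cross between heterozygotes with complete dominance, the expected phenotypic ratio is 3:1.
Expected counts for N = 2283 under a 3:1 ratio (total parts = 4):
  white: 2283 × 3/4 = 1712.25
  yellow: 2283 × 1/4 = 570.75
χ² = Σ (O − E)² / E
  white: (1727 − 1712.25)² / 1712.25 = 0.1271
  yellow: (556 − 570.75)² / 570.75 = 0.3812
χ² = 0.1271 + 0.3812 = 0.5083 ≈ 0.508

0.508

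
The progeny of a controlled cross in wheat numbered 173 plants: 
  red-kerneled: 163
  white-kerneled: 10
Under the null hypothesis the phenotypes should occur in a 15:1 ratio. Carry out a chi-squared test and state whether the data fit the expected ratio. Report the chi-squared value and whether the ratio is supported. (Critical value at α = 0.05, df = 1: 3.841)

0.065; consistent

Total ratio parts = 16. Expected numbers out of 173:
  red-kerneled: 173 × 15/16 = 162.1875
  white-kerneled: 173 × 1/16 = 10.8125
χ² = Σ (O − E)² / E
  red-kerneled: (163 − 162.1875)² / 162.1875 = 0.0041
  white-kerneled: (10 − 10.8125)² / 10.8125 = 0.0611
χ² = 0.0041 + 0.0611 = 0.0652 ≈ 0.065
Degrees of freedom = 2 − 1 = 1; critical value at α = 0.05 is 3.841.
Since 0.065 < 3.841, we fail to reject the null hypothesis — the data are consistent with the 15:1 ratio.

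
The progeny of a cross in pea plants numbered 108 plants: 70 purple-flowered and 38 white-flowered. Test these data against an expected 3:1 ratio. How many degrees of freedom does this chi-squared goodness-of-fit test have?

A goodness-of-fit test with 2 phenotype classes has df = 2 − 1 = 1.

1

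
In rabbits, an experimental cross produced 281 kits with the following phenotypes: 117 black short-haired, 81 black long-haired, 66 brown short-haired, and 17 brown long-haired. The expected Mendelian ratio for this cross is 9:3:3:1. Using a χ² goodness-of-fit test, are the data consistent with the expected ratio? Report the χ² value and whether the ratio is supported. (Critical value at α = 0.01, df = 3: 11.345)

Total ratio parts = 16. Expected numbers out of 281:
  black short-haired: 281 × 9/16 = 158.0625
  black long-haired: 281 × 3/16 = 52.6875
  brown short-haired: 281 × 3/16 = 52.6875
  brown long-haired: 281 × 1/16 = 17.5625
χ² = Σ (O − E)² / E
  black short-haired: (117 − 158.0625)² / 158.0625 = 10.6675
  black long-haired: (81 − 52.6875)² / 52.6875 = 15.2142
  brown short-haired: (66 − 52.6875)² / 52.6875 = 3.3637
  brown long-haired: (17 − 17.5625)² / 17.5625 = 0.0180
χ² = 10.6675 + 15.2142 + 3.3637 + 0.0180 = 29.2634 ≈ 29.263
Degrees of freedom = 4 − 1 = 3; critical value at α = 0.01 is 11.345.
Since 29.263 > 11.345, we reject the null hypothesis — the data do not fit the 9:3:3:1 ratio.

29.263; not consistent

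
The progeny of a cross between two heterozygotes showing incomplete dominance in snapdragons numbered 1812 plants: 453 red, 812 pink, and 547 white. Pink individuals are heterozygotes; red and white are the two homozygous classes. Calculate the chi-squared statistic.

With incomplete dominance, a heterozygote × heterozygote cross gives a 1:2:1 phenotypic ratio.
The 1:2:1 ratio has 4 parts, so with N = 1812 the expected counts are:
  red: 1812 × 1/4 = 453
  pink: 1812 × 2/4 = 906
  white: 1812 × 1/4 = 453
χ² = Σ (O − E)² / E
  red: (453 − 453)² / 453 = 0.0000
  pink: (812 − 906)² / 906 = 9.7528
  white: (547 − 453)² / 453 = 19.5055
χ² = 0.0000 + 9.7528 + 19.5055 = 29.2583 ≈ 29.258

29.258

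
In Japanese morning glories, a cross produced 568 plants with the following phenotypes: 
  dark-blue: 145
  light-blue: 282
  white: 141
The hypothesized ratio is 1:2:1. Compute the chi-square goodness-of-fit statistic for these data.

Expected counts for N = 568 under a 1:2:1 ratio (total parts = 4):
  dark-blue: 568 × 1/4 = 142
  light-blue: 568 × 2/4 = 284
  white: 568 × 1/4 = 142
χ² = Σ (O − E)² / E
  dark-blue: (145 − 142)² / 142 = 0.0634
  light-blue: (282 − 284)² / 284 = 0.0141
  white: (141 − 142)² / 142 = 0.0070
χ² = 0.0634 + 0.0141 + 0.0070 = 0.0845 ≈ 0.085

0.085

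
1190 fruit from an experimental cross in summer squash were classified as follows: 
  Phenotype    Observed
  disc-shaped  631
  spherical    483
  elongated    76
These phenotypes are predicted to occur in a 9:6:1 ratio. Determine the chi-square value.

Under the 9:6:1 hypothesis (Σ ratio = 16, N = 1190):
  disc-shaped: 1190 × 9/16 = 669.375
  spherical: 1190 × 6/16 = 446.25
  elongated: 1190 × 1/16 = 74.375
χ² = Σ (O − E)² / E
  disc-shaped: (631 − 669.375)² / 669.375 = 2.2000
  spherical: (483 − 446.25)² / 446.25 = 3.0265
  elongated: (76 − 74.375)² / 74.375 = 0.0355
χ² = 2.2000 + 3.0265 + 0.0355 = 5.262

5.262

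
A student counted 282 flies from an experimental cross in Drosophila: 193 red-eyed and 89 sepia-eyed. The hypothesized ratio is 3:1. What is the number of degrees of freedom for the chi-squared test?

1

A goodness-of-fit test with 2 phenotype classes has df = 2 − 1 = 1.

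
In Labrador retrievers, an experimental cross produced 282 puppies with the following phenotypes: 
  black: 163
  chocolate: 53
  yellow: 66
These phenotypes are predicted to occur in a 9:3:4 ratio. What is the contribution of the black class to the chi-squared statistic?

0.121

Total ratio parts = 16. Expected numbers out of 282:
  black: 282 × 9/16 = 158.625
  chocolate: 282 × 3/16 = 52.875
  yellow: 282 × 4/16 = 70.5
Contribution of black: (163 − 158.625)² / 158.625 = 0.1207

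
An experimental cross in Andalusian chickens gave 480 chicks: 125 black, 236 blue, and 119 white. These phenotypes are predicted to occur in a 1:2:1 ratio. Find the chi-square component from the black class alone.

0.208

Total ratio parts = 4. Expected numbers out of 480:
  black: 480 × 1/4 = 120
  blue: 480 × 2/4 = 240
  white: 480 × 1/4 = 120
Contribution of black: (125 − 120)² / 120 = 0.2083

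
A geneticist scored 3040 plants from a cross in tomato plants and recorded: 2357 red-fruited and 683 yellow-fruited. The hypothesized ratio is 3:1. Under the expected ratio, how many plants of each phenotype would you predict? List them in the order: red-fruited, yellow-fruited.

Total ratio parts = 4. Expected numbers out of 3040:
  red-fruited: 3040 × 3/4 = 2280
  yellow-fruited: 3040 × 1/4 = 760

2280, 760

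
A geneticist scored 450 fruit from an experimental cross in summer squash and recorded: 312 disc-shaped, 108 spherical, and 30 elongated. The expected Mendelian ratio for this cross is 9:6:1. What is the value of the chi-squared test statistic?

Expected counts for N = 450 under a 9:6:1 ratio (total parts = 16):
  disc-shaped: 450 × 9/16 = 253.125
  spherical: 450 × 6/16 = 168.75
  elongated: 450 × 1/16 = 28.125
χ² = Σ (O − E)² / E
  disc-shaped: (312 − 253.125)² / 253.125 = 13.6939
  spherical: (108 − 168.75)² / 168.75 = 21.8700
  elongated: (30 − 28.125)² / 28.125 = 0.1250
χ² = 13.6939 + 21.8700 + 0.1250 = 35.6889 ≈ 35.689

35.689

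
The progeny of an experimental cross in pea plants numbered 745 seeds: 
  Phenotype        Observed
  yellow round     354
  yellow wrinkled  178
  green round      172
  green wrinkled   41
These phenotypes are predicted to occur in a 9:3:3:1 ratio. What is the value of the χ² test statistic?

28.749

Total ratio parts = 16. Expected numbers out of 745:
  yellow round: 745 × 9/16 = 419.0625
  yellow wrinkled: 745 × 3/16 = 139.6875
  green round: 745 × 3/16 = 139.6875
  green wrinkled: 745 × 1/16 = 46.5625
χ² = Σ (O − E)² / E
  yellow round: (354 − 419.0625)² / 419.0625 = 10.1014
  yellow wrinkled: (178 − 139.6875)² / 139.6875 = 10.5081
  green round: (172 − 139.6875)² / 139.6875 = 7.4745
  green wrinkled: (41 − 46.5625)² / 46.5625 = 0.6645
χ² = 10.1014 + 10.5081 + 7.4745 + 0.6645 = 28.7485 ≈ 28.749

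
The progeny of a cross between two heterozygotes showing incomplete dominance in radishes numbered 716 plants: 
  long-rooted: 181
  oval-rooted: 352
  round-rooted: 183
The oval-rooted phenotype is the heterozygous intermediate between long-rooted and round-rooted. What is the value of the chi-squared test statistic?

With incomplete dominance, a heterozygote × heterozygote cross gives a 1:2:1 phenotypic ratio.
Expected counts for N = 716 under a 1:2:1 ratio (total parts = 4):
  long-rooted: 716 × 1/4 = 179
  oval-rooted: 716 × 2/4 = 358
  round-rooted: 716 × 1/4 = 179
χ² = Σ (O − E)² / E
  long-rooted: (181 − 179)² / 179 = 0.0223
  oval-rooted: (352 − 358)² / 358 = 0.1006
  round-rooted: (183 − 179)² / 179 = 0.0894
χ² = 0.0223 + 0.1006 + 0.0894 = 0.2123 ≈ 0.212

0.212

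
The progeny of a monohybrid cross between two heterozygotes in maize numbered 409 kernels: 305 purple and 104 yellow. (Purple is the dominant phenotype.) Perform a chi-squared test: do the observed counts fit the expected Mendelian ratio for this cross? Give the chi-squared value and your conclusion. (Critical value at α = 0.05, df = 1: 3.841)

For a monohybrid cross between heterozygotes with complete dominance, the expected phenotypic ratio is 3:1.
Expected counts for N = 409 under a 3:1 ratio (total parts = 4):
  purple: 409 × 3/4 = 306.75
  yellow: 409 × 1/4 = 102.25
χ² = Σ (O − E)² / E
  purple: (305 − 306.75)² / 306.75 = 0.0100
  yellow: (104 − 102.25)² / 102.25 = 0.0300
χ² = 0.0100 + 0.0300 = 0.040
Degrees of freedom = 2 − 1 = 1; critical value at α = 0.05 is 3.841.
Since 0.040 < 3.841, we fail to reject the null hypothesis — the data are consistent with the 3:1 ratio.

0.040; consistent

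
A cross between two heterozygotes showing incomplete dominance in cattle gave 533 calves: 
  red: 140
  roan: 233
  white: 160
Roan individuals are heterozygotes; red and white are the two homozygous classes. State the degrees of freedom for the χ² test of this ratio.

2

With incomplete dominance, a heterozygote × heterozygote cross gives a 1:2:1 phenotypic ratio.
A goodness-of-fit test with 3 phenotype classes has df = 3 − 1 = 2.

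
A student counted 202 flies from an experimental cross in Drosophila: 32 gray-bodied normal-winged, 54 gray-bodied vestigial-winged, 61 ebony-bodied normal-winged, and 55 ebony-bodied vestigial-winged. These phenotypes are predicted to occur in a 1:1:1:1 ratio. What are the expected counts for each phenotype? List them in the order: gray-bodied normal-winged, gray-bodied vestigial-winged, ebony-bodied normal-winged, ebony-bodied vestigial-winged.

Under the 1:1:1:1 hypothesis (Σ ratio = 4, N = 202):
  gray-bodied normal-winged: 202 × 1/4 = 50.5
  gray-bodied vestigial-winged: 202 × 1/4 = 50.5
  ebony-bodied normal-winged: 202 × 1/4 = 50.5
  ebony-bodied vestigial-winged: 202 × 1/4 = 50.5

50.5, 50.5, 50.5, 50.5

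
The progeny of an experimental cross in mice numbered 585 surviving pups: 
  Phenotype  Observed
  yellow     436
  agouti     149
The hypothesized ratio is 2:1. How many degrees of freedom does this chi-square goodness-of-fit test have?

A goodness-of-fit test with 2 phenotype classes has df = 2 − 1 = 1.

1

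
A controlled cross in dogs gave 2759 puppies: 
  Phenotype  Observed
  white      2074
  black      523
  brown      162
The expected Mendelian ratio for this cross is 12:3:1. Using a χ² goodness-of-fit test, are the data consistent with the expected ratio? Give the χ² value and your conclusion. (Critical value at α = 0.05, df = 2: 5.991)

Under the 12:3:1 hypothesis (Σ ratio = 16, N = 2759):
  white: 2759 × 12/16 = 2069.25
  black: 2759 × 3/16 = 517.3125
  brown: 2759 × 1/16 = 172.4375
χ² = Σ (O − E)² / E
  white: (2074 − 2069.25)² / 2069.25 = 0.0109
  black: (523 − 517.3125)² / 517.3125 = 0.0625
  brown: (162 − 172.4375)² / 172.4375 = 0.6318
χ² = 0.0109 + 0.0625 + 0.6318 = 0.7052 ≈ 0.705
Degrees of freedom = 3 − 1 = 2; critical value at α = 0.05 is 5.991.
Since 0.705 < 5.991, we fail to reject the null hypothesis — the data are consistent with the 12:3:1 ratio.

0.705; consistent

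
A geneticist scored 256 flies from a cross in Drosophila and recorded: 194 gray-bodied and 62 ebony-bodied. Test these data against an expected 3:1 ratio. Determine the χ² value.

Total ratio parts = 4. Expected numbers out of 256:
  gray-bodied: 256 × 3/4 = 192
  ebony-bodied: 256 × 1/4 = 64
χ² = Σ (O − E)² / E
  gray-bodied: (194 − 192)² / 192 = 0.0208
  ebony-bodied: (62 − 64)² / 64 = 0.0625
χ² = 0.0208 + 0.0625 = 0.0833 ≈ 0.083

0.083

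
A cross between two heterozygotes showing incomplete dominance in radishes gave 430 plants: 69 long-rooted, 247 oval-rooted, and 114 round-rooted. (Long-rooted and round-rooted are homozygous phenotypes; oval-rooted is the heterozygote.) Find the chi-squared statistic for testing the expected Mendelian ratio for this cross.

18.944

With incomplete dominance, a heterozygote × heterozygote cross gives a 1:2:1 phenotypic ratio.
The 1:2:1 ratio has 4 parts, so with N = 430 the expected counts are:
  long-rooted: 430 × 1/4 = 107.5
  oval-rooted: 430 × 2/4 = 215
  round-rooted: 430 × 1/4 = 107.5
χ² = Σ (O − E)² / E
  long-rooted: (69 − 107.5)² / 107.5 = 13.7884
  oval-rooted: (247 − 215)² / 215 = 4.7628
  round-rooted: (114 − 107.5)² / 107.5 = 0.3930
χ² = 13.7884 + 4.7628 + 0.3930 = 18.9442 ≈ 18.944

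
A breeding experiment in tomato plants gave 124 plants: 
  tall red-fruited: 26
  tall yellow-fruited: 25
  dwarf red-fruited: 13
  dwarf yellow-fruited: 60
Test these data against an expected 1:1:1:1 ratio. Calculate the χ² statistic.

Total ratio parts = 4. Expected numbers out of 124:
  tall red-fruited: 124 × 1/4 = 31
  tall yellow-fruited: 124 × 1/4 = 31
  dwarf red-fruited: 124 × 1/4 = 31
  dwarf yellow-fruited: 124 × 1/4 = 31
χ² = Σ (O − E)² / E
  tall red-fruited: (26 − 31)² / 31 = 0.8065
  tall yellow-fruited: (25 − 31)² / 31 = 1.1613
  dwarf red-fruited: (13 − 31)² / 31 = 10.4516
  dwarf yellow-fruited: (60 − 31)² / 31 = 27.1290
χ² = 0.8065 + 1.1613 + 10.4516 + 27.1290 = 39.5484 ≈ 39.548

39.548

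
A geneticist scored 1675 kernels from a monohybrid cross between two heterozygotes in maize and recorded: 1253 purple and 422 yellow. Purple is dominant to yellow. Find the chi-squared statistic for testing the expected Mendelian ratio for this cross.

For a monohybrid cross between heterozygotes with complete dominance, the expected phenotypic ratio is 3:1.
Total ratio parts = 4. Expected numbers out of 1675:
  purple: 1675 × 3/4 = 1256.25
  yellow: 1675 × 1/4 = 418.75
χ² = Σ (O − E)² / E
  purple: (1253 − 1256.25)² / 1256.25 = 0.0084
  yellow: (422 − 418.75)² / 418.75 = 0.0252
χ² = 0.0084 + 0.0252 = 0.0336 ≈ 0.034

0.034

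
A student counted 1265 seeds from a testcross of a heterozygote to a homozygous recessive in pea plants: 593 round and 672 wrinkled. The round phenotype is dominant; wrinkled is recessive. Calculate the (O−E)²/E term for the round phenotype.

A testcross of a heterozygote (Aa × aa) gives a 1:1 phenotypic ratio.
Total ratio parts = 2. Expected numbers out of 1265:
  round: 1265 × 1/2 = 632.5
  wrinkled: 1265 × 1/2 = 632.5
Contribution of round: (593 − 632.5)² / 632.5 = 2.4668

2.467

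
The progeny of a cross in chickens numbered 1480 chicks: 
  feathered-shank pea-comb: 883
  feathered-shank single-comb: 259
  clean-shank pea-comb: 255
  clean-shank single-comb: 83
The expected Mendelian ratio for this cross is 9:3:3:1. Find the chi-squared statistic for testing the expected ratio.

7.097

Total ratio parts = 16. Expected numbers out of 1480:
  feathered-shank pea-comb: 1480 × 9/16 = 832.5
  feathered-shank single-comb: 1480 × 3/16 = 277.5
  clean-shank pea-comb: 1480 × 3/16 = 277.5
  clean-shank single-comb: 1480 × 1/16 = 92.5
χ² = Σ (O − E)² / E
  feathered-shank pea-comb: (883 − 832.5)² / 832.5 = 3.0634
  feathered-shank single-comb: (259 − 277.5)² / 277.5 = 1.2333
  clean-shank pea-comb: (255 − 277.5)² / 277.5 = 1.8243
  clean-shank single-comb: (83 − 92.5)² / 92.5 = 0.9757
χ² = 3.0634 + 1.2333 + 1.8243 + 0.9757 = 7.0967 ≈ 7.097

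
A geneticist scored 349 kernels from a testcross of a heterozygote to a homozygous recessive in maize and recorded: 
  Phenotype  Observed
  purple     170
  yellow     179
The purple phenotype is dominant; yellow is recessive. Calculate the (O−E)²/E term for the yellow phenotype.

0.116

A testcross of a heterozygote (Aa × aa) gives a 1:1 phenotypic ratio.
The 1:1 ratio has 2 parts, so with N = 349 the expected counts are:
  purple: 349 × 1/2 = 174.5
  yellow: 349 × 1/2 = 174.5
Contribution of yellow: (179 − 174.5)² / 174.5 = 0.1160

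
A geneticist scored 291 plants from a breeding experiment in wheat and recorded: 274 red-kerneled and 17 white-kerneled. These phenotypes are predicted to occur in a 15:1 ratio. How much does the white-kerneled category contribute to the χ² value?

0.078

Under the 15:1 hypothesis (Σ ratio = 16, N = 291):
  red-kerneled: 291 × 15/16 = 272.8125
  white-kerneled: 291 × 1/16 = 18.1875
Contribution of white-kerneled: (17 − 18.1875)² / 18.1875 = 0.0775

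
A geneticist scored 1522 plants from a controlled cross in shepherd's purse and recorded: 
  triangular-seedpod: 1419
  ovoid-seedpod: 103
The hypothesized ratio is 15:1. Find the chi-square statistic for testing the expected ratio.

0.695

Total ratio parts = 16. Expected numbers out of 1522:
  triangular-seedpod: 1522 × 15/16 = 1426.875
  ovoid-seedpod: 1522 × 1/16 = 95.125
χ² = Σ (O − E)² / E
  triangular-seedpod: (1419 − 1426.875)² / 1426.875 = 0.0435
  ovoid-seedpod: (103 − 95.125)² / 95.125 = 0.6519
χ² = 0.0435 + 0.6519 = 0.6954 ≈ 0.695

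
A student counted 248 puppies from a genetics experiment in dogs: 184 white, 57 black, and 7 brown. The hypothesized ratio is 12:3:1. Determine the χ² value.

7.054

Expected counts for N = 248 under a 12:3:1 ratio (total parts = 16):
  white: 248 × 12/16 = 186
  black: 248 × 3/16 = 46.5
  brown: 248 × 1/16 = 15.5
χ² = Σ (O − E)² / E
  white: (184 − 186)² / 186 = 0.0215
  black: (57 − 46.5)² / 46.5 = 2.3710
  brown: (7 − 15.5)² / 15.5 = 4.6613
χ² = 0.0215 + 2.3710 + 4.6613 = 7.0538 ≈ 7.054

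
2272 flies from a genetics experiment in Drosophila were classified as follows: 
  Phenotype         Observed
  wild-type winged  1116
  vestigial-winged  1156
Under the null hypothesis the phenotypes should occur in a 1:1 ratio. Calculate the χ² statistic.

0.704

Total ratio parts = 2. Expected numbers out of 2272:
  wild-type winged: 2272 × 1/2 = 1136
  vestigial-winged: 2272 × 1/2 = 1136
χ² = Σ (O − E)² / E
  wild-type winged: (1116 − 1136)² / 1136 = 0.3521
  vestigial-winged: (1156 − 1136)² / 1136 = 0.3521
χ² = 0.3521 + 0.3521 = 0.7042 ≈ 0.704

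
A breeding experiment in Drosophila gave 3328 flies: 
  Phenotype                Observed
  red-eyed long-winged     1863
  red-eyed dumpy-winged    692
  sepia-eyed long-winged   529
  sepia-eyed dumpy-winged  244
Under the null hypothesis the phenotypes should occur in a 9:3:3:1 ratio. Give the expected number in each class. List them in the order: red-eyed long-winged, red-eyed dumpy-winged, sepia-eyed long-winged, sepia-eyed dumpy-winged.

The 9:3:3:1 ratio has 16 parts, so with N = 3328 the expected counts are:
  red-eyed long-winged: 3328 × 9/16 = 1872
  red-eyed dumpy-winged: 3328 × 3/16 = 624
  sepia-eyed long-winged: 3328 × 3/16 = 624
  sepia-eyed dumpy-winged: 3328 × 1/16 = 208

1872, 624, 624, 208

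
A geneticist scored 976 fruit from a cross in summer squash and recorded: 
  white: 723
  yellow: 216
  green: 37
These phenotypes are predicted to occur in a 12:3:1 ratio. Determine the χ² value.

Expected counts for N = 976 under a 12:3:1 ratio (total parts = 16):
  white: 976 × 12/16 = 732
  yellow: 976 × 3/16 = 183
  green: 976 × 1/16 = 61
χ² = Σ (O − E)² / E
  white: (723 − 732)² / 732 = 0.1107
  yellow: (216 − 183)² / 183 = 5.9508
  green: (37 − 61)² / 61 = 9.4426
χ² = 0.1107 + 5.9508 + 9.4426 = 15.5041 ≈ 15.504

15.504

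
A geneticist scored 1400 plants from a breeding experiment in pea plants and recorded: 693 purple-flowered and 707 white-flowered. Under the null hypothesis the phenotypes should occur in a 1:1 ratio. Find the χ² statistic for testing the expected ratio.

Under the 1:1 hypothesis (Σ ratio = 2, N = 1400):
  purple-flowered: 1400 × 1/2 = 700
  white-flowered: 1400 × 1/2 = 700
χ² = Σ (O − E)² / E
  purple-flowered: (693 − 700)² / 700 = 0.0700
  white-flowered: (707 − 700)² / 700 = 0.0700
χ² = 0.0700 + 0.0700 = 0.140

0.140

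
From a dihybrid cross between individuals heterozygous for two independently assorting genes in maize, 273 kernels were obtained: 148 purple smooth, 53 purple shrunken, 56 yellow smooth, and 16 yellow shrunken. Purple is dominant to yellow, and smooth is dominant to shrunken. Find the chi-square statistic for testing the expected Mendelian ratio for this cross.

0.784

A dihybrid F₂ with independent assortment and complete dominance at both loci gives a 9:3:3:1 phenotypic ratio.
Under the 9:3:3:1 hypothesis (Σ ratio = 16, N = 273):
  purple smooth: 273 × 9/16 = 153.5625
  purple shrunken: 273 × 3/16 = 51.1875
  yellow smooth: 273 × 3/16 = 51.1875
  yellow shrunken: 273 × 1/16 = 17.0625
χ² = Σ (O − E)² / E
  purple smooth: (148 − 153.5625)² / 153.5625 = 0.2015
  purple shrunken: (53 − 51.1875)² / 51.1875 = 0.0642
  yellow smooth: (56 − 51.1875)² / 51.1875 = 0.4525
  yellow shrunken: (16 − 17.0625)² / 17.0625 = 0.0662
χ² = 0.2015 + 0.0642 + 0.4525 + 0.0662 = 0.7844 ≈ 0.784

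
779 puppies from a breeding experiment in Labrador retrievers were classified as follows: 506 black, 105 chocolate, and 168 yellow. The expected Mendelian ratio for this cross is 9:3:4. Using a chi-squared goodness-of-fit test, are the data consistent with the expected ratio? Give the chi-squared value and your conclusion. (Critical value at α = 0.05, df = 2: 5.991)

25.713; not consistent

Under the 9:3:4 hypothesis (Σ ratio = 16, N = 779):
  black: 779 × 9/16 = 438.1875
  chocolate: 779 × 3/16 = 146.0625
  yellow: 779 × 4/16 = 194.75
χ² = Σ (O − E)² / E
  black: (506 − 438.1875)² / 438.1875 = 10.4944
  chocolate: (105 − 146.0625)² / 146.0625 = 11.5439
  yellow: (168 − 194.75)² / 194.75 = 3.6743
χ² = 10.4944 + 11.5439 + 3.6743 = 25.7126 ≈ 25.713
Degrees of freedom = 3 − 1 = 2; critical value at α = 0.05 is 5.991.
Since 25.713 > 5.991, we reject the null hypothesis — the data do not fit the 9:3:4 ratio.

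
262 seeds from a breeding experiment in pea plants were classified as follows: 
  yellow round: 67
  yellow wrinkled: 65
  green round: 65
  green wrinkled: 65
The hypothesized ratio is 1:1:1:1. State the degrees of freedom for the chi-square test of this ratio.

A goodness-of-fit test with 4 phenotype classes has df = 4 − 1 = 3.

3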